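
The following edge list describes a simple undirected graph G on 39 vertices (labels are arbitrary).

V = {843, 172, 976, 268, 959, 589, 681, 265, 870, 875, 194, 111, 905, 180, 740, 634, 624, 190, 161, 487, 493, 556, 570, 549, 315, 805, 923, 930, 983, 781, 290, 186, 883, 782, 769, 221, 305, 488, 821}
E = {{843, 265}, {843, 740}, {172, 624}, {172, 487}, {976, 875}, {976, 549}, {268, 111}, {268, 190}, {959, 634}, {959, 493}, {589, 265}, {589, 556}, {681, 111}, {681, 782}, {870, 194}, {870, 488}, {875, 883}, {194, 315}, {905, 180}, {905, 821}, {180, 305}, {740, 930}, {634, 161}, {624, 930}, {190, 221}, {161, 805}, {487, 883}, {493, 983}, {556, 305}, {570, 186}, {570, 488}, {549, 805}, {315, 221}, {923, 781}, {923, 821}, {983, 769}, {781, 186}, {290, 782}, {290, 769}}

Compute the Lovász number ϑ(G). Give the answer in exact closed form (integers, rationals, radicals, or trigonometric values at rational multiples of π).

39*cos(pi/39)/(cos(pi/39) + 1)

N(923) = {781, 821}, |N(923)| = 2.
deg(624) = 2; N(624) = {172, 930}.
N(870) = {194, 488}, |N(870)| = 2.
N(194) = {870, 315}, |N(194)| = 2.
deg(v) = 2 for all v (|V|=39); a single 39-cycle (edge-transitive).
spec(A) ≈ [2.0, 1.974, 1.897, 1.771, 1.599, 1.385, 1.136, 0.857, 0.556, 0.241, -0.081, -0.4, -0.709, -1.0, -1.265, -1.497, -1.69, -1.84, -1.942, -1.994] (distinct, 3 d.p.).
Lovász: ϑ = −39(-2*cos(pi/39))/(2+-(-1)*2*cos(pi/39)) = 39*cos(pi/39)/(cos(pi/39) + 1).
≈ 19.46833241 (to 8 d.p.).
α=19, χ(Ḡ)=20; ϑ=39*cos(pi/39)/(cos(pi/39) + 1) lies between (both strict).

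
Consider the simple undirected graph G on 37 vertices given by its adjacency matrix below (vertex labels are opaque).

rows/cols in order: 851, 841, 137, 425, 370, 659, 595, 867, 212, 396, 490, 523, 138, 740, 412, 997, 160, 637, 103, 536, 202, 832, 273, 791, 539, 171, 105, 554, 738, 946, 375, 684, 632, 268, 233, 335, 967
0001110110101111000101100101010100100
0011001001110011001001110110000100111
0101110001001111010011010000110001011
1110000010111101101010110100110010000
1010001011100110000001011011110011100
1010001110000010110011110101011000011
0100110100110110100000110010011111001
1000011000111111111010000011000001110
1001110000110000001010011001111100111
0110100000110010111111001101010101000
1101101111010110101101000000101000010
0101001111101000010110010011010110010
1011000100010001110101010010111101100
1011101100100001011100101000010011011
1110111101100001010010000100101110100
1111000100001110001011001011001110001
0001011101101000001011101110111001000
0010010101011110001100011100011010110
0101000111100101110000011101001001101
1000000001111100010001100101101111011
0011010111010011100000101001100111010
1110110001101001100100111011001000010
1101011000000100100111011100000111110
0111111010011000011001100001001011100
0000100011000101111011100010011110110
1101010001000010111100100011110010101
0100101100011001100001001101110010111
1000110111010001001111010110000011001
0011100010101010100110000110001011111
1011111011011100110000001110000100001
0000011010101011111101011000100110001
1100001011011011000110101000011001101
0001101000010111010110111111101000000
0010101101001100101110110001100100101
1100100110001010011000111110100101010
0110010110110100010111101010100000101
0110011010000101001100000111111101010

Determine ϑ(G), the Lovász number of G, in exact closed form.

Vertex 375 has 18 neighbors: 659, 595, 212, 490, 138, 412, 997, 160, 637, 103, 536, 832, 791, 539, 738, 684, 632, 967.
N(632) = {425, 370, 595, 523, 740, 412, 997, 637, 536, 202, 273, 791, 539, 171, 105, 554, 738, 375}, |N(632)| = 18.
deg(370) = 18; N(370) = {851, 137, 595, 212, 396, 490, 740, 412, 832, 791, 539, 105, 554, 738, 946, 632, 268, 233}.
deg(171) = 18; N(171) = {851, 841, 425, 659, 396, 412, 160, 637, 103, 536, 273, 105, 554, 738, 946, 632, 233, 967}.
Every vertex has degree 18 (N=37); Paley(37): SR with (k,λ,μ)=(18,8,9).
Distinct eigenvalues (to 6 d.p.): [18.0, 2.541381, -3.541381].
Lovász (edge-transitive): ϑ = −37·(-sqrt(37)/2 - 1/2)/((18)−(-sqrt(37)/2 - 1/2)) = sqrt(37).
Numerically 6.0828.

sqrt(37)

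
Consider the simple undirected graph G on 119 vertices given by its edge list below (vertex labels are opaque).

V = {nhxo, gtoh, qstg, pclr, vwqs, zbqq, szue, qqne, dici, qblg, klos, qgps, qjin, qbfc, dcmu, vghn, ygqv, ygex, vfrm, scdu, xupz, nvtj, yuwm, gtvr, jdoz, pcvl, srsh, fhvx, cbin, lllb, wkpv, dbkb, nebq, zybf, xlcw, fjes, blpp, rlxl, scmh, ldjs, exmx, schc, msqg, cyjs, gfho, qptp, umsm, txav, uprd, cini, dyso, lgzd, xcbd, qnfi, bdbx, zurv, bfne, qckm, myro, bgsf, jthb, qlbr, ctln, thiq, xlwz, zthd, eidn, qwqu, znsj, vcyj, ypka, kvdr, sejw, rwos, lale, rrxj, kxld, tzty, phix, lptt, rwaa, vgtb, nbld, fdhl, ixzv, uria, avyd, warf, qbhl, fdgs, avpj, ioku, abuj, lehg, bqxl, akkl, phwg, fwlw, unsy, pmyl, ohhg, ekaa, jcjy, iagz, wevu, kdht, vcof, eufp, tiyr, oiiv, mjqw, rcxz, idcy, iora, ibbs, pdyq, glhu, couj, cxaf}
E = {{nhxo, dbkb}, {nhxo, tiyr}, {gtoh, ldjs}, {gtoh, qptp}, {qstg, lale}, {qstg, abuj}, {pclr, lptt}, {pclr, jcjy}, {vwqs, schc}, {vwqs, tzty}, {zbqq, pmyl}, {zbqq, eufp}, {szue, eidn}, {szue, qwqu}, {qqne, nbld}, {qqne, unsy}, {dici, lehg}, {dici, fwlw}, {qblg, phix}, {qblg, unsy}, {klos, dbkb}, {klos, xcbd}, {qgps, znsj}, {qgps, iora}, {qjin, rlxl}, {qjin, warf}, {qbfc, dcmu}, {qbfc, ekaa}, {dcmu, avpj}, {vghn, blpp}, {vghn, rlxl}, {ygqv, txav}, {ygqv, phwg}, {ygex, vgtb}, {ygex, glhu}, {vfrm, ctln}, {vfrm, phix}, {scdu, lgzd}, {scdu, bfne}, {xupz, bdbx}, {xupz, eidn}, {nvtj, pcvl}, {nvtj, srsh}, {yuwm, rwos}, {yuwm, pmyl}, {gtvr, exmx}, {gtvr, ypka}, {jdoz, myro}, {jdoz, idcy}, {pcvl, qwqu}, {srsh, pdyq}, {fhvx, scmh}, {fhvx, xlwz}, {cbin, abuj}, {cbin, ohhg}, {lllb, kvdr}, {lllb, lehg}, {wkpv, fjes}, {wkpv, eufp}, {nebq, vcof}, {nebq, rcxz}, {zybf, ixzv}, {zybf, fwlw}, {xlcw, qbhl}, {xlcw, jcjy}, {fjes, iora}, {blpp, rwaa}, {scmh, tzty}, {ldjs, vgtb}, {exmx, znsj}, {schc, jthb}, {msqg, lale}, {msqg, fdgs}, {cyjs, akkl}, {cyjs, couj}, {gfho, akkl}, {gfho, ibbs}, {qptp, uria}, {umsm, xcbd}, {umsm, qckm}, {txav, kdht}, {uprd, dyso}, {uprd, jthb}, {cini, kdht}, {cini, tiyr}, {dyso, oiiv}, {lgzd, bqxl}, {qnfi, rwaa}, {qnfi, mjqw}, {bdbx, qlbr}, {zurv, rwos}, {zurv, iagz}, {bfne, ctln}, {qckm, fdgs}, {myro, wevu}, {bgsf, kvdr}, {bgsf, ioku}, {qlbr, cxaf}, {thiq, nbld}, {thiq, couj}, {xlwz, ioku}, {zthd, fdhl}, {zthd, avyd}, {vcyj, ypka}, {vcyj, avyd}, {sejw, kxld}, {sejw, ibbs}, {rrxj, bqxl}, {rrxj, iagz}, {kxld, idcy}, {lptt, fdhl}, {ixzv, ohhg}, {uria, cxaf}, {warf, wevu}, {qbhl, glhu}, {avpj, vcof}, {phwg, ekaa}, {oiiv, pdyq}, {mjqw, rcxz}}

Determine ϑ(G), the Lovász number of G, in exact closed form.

119*cos(pi/119)/(cos(pi/119) + 1)

deg(nbld) = 2; N(nbld) = {qqne, thiq}.
deg(eufp) = 2; N(eufp) = {zbqq, wkpv}.
deg(fhvx) = 2; N(fhvx) = {scmh, xlwz}.
deg(vfrm) = 2; N(vfrm) = {ctln, phix}.
G on 119 vertices is 2-regular; the odd cycle C_{119}.
A has 60 distinct eigenvalues ≈ [2.0, 1.997, 1.989, 1.975, 1.956, 1.931, 1.9, 1.865, 1.824, 1.778, 1.728, 1.672, 1.612, 1.547, 1.478, 1.405, 1.328, 1.247, 1.163, 1.075, 0.985, 0.891, 0.796, 0.698, 0.598, 0.496, 0.393, 0.289, 0.185, 0.079, -0.026, -0.132, -0.237, -0.342, -0.445, -0.547, -0.648, -0.747, -0.844, -0.938, -1.03, -1.119, -1.205, -1.288, -1.367, -1.442, -1.513, -1.58, -1.642, -1.7, -1.754, -1.802, -1.845, -1.883, -1.916, -1.944, -1.966, -1.983, -1.994, -1.999].
Lovász (edge-transitive): ϑ = −119·(-2*cos(pi/119))/((2)−(-2*cos(pi/119))) = 119*cos(pi/119)/(cos(pi/119) + 1).
ϑ(G) ≈ 59.489632.
59 ≤ 119*cos(pi/119)/(cos(pi/119) + 1) ≤ 60: both strict.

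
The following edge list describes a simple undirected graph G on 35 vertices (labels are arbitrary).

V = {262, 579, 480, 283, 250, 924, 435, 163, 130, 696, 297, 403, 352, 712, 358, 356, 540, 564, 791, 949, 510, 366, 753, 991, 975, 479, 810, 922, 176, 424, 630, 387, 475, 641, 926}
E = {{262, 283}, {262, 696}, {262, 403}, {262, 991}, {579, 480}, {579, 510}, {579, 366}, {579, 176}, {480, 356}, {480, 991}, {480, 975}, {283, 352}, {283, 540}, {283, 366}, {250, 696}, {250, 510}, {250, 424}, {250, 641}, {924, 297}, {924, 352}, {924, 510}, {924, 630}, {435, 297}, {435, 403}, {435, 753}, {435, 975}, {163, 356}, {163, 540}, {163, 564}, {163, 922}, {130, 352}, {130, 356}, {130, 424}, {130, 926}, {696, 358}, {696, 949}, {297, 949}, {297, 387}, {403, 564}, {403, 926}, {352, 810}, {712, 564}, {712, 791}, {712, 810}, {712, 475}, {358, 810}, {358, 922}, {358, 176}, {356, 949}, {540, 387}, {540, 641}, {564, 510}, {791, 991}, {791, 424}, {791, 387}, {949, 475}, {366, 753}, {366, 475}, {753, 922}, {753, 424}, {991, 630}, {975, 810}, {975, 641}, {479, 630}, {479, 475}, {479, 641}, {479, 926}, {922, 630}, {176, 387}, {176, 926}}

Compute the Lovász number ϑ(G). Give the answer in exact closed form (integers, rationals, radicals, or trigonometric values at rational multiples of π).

deg(540) = 4; N(540) = {283, 163, 387, 641}.
N(641) = {250, 540, 975, 479}, |N(641)| = 4.
Vertex 387 has 4 neighbors: 297, 540, 791, 176.
N(949) = {696, 297, 356, 475}, |N(949)| = 4.
35-vertex 4-regular graph: this is K(7,3), the Kneser graph.
A has 4 distinct eigenvalues ≈ [4.0, 2.0, -1.0, -3.0].
Lovász (edge-transitive): ϑ = −35·(-3)/((4)−(-3)) = 15.
= 15.0000… (decimal).

15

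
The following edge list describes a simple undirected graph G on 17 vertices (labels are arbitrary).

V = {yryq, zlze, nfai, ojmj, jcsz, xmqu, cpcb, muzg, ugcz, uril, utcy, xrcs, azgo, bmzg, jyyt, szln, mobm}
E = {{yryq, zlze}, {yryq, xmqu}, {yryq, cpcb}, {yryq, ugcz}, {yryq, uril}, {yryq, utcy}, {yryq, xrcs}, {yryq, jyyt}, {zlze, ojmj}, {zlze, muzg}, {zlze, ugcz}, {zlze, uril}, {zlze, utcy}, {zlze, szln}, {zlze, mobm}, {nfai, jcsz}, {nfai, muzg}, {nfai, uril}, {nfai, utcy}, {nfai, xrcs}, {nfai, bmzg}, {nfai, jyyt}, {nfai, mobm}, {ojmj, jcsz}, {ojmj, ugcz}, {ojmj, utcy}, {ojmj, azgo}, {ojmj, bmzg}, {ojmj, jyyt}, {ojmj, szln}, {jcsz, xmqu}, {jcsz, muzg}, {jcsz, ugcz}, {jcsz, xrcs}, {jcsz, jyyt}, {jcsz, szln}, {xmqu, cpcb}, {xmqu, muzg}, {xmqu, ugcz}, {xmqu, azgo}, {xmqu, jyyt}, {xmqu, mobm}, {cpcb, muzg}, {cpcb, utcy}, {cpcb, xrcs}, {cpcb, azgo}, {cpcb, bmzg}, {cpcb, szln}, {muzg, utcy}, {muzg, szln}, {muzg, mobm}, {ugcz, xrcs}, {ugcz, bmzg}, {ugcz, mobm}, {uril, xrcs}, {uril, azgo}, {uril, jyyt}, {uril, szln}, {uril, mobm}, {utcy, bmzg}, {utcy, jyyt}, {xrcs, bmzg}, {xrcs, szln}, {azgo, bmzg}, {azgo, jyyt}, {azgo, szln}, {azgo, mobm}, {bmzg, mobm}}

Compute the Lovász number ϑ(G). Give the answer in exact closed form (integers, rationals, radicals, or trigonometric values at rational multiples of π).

N(cpcb) = {yryq, xmqu, muzg, utcy, xrcs, azgo, bmzg, szln}, |N(cpcb)| = 8.
deg(bmzg) = 8; N(bmzg) = {nfai, ojmj, cpcb, ugcz, utcy, xrcs, azgo, mobm}.
Vertex zlze has 8 neighbors: yryq, ojmj, muzg, ugcz, uril, utcy, szln, mobm.
N(jcsz) = {nfai, ojmj, xmqu, muzg, ugcz, xrcs, jyyt, szln}, |N(jcsz)| = 8.
Every vertex has degree 8 (N=17); SR(17,8,3,4) — a Paley graph.
A has 3 distinct eigenvalues ≈ [8.0, 1.5616, -2.5616].
Lovász (edge-transitive): ϑ = −17·(-sqrt(17)/2 - 1/2)/((8)−(-sqrt(17)/2 - 1/2)) = sqrt(17).
≈ 4.12310563 (to 8 d.p.).

sqrt(17)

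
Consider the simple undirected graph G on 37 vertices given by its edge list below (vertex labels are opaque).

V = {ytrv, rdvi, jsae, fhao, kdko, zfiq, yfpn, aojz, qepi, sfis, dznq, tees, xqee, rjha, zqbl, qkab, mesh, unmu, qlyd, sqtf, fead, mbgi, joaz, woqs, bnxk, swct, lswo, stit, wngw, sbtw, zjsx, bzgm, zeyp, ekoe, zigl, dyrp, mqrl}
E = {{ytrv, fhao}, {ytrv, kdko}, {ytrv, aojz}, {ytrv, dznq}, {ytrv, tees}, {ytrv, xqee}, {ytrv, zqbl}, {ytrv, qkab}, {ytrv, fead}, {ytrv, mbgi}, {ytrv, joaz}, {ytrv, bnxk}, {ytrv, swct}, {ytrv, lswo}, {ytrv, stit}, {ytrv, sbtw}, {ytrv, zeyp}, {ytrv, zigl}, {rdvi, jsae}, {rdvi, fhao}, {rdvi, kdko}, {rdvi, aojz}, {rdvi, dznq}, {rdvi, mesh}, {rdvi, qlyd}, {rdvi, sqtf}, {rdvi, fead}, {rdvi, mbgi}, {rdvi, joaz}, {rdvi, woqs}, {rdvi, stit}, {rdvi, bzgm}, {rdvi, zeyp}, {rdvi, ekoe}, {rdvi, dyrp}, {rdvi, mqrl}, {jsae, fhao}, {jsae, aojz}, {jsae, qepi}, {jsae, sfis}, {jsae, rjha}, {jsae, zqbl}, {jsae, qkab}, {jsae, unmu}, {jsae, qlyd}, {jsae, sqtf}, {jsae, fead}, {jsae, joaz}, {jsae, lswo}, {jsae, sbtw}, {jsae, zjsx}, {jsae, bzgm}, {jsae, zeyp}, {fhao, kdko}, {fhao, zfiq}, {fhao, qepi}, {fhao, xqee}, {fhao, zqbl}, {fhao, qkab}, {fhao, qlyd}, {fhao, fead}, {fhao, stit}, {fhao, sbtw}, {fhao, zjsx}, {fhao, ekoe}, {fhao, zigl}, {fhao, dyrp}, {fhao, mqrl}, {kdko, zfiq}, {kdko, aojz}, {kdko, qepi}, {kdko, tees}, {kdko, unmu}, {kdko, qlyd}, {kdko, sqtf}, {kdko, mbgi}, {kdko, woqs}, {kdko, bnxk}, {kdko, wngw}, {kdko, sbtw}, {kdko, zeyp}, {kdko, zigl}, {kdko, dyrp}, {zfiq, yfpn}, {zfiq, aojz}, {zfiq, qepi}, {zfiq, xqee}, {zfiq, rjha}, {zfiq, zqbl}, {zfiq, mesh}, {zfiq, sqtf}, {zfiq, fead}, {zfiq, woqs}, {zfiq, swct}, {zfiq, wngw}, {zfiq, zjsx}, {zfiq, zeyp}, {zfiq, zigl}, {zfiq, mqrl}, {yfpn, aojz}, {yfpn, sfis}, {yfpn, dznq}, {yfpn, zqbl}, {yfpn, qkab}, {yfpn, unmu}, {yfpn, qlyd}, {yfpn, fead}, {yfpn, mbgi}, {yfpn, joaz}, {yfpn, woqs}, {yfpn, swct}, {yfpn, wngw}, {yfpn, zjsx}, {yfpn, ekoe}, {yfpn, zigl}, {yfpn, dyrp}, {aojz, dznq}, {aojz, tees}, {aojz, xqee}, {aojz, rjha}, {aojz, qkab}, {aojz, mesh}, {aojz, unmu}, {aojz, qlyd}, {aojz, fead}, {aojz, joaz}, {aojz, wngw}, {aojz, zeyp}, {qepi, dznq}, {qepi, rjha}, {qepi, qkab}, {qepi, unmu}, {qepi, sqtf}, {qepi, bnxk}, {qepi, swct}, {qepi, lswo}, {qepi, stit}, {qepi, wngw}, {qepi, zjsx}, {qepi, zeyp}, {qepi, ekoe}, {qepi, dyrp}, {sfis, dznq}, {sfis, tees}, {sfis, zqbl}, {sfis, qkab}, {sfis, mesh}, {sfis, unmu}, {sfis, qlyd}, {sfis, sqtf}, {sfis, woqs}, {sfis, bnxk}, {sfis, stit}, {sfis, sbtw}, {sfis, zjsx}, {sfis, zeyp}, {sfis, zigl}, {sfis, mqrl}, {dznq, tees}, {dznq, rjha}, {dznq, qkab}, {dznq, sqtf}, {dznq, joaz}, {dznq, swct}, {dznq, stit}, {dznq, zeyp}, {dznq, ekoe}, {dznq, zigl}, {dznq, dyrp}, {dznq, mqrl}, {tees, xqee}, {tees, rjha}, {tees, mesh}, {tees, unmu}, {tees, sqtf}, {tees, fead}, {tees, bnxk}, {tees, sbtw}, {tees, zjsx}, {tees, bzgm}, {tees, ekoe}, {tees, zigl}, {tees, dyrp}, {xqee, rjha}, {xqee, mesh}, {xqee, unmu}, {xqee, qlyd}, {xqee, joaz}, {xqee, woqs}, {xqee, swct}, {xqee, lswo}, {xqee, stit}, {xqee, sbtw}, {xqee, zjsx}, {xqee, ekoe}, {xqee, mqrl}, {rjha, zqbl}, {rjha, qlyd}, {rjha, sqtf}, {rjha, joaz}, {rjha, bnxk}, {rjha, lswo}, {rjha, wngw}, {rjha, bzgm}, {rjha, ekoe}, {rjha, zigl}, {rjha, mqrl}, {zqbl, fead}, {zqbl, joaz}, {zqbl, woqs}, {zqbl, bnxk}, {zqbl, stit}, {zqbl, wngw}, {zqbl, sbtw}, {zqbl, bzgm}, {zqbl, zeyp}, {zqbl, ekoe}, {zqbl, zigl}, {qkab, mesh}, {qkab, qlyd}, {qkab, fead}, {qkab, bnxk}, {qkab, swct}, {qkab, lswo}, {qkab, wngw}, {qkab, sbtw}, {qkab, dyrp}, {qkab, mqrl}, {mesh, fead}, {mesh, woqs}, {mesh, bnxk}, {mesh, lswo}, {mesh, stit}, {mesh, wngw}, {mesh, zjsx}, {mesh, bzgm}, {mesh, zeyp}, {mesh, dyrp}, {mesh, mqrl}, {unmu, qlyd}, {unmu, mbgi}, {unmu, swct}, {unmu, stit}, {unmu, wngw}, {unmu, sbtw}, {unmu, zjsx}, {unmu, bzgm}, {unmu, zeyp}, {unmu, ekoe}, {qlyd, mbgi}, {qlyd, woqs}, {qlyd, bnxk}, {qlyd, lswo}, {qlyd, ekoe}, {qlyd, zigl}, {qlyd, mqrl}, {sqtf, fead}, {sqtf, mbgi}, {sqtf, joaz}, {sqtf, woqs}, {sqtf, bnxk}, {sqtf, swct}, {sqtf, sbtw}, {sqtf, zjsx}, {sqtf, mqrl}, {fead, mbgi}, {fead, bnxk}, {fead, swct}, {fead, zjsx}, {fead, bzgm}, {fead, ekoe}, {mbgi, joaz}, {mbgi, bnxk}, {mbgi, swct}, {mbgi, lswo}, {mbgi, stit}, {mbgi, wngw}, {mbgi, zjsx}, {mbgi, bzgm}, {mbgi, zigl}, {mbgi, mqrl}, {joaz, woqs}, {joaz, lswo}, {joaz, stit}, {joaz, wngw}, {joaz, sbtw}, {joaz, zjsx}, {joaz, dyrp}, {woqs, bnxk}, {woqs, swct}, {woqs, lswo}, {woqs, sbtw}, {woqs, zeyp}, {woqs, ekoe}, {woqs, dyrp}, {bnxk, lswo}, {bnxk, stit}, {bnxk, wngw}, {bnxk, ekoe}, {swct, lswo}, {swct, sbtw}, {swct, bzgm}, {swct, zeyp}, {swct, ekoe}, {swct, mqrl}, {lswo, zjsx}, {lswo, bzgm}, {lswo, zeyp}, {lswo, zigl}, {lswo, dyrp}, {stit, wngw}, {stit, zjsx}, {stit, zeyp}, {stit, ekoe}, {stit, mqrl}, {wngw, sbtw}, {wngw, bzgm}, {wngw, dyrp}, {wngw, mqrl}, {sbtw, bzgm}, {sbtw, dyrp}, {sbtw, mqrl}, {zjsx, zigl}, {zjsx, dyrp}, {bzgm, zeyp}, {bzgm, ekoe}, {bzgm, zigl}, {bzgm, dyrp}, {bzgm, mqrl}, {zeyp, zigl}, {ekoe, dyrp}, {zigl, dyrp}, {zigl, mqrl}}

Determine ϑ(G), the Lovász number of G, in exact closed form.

sqrt(37)

deg(fhao) = 18; N(fhao) = {ytrv, rdvi, jsae, kdko, zfiq, qepi, xqee, zqbl, qkab, qlyd, fead, stit, sbtw, zjsx, ekoe, zigl, dyrp, mqrl}.
Vertex dyrp has 18 neighbors: rdvi, fhao, kdko, yfpn, qepi, dznq, tees, qkab, mesh, joaz, woqs, lswo, wngw, sbtw, zjsx, bzgm, ekoe, zigl.
deg(rjha) = 18; N(rjha) = {jsae, zfiq, aojz, qepi, dznq, tees, xqee, zqbl, qlyd, sqtf, joaz, bnxk, lswo, wngw, bzgm, ekoe, zigl, mqrl}.
deg(ekoe) = 18; N(ekoe) = {rdvi, fhao, yfpn, qepi, dznq, tees, xqee, rjha, zqbl, unmu, qlyd, fead, woqs, bnxk, swct, stit, bzgm, dyrp}.
Regular of degree 18 on 37 vertices: SR(37,18,8,9) — a Paley graph.
spec(A) ≈ [18.0, 2.5414, -3.5414] (distinct, 4 d.p.).
Lovász (edge-transitive): ϑ = −37·(-sqrt(37)/2 - 1/2)/((18)−(-sqrt(37)/2 - 1/2)) = sqrt(37).
= 6.082763… (decimal).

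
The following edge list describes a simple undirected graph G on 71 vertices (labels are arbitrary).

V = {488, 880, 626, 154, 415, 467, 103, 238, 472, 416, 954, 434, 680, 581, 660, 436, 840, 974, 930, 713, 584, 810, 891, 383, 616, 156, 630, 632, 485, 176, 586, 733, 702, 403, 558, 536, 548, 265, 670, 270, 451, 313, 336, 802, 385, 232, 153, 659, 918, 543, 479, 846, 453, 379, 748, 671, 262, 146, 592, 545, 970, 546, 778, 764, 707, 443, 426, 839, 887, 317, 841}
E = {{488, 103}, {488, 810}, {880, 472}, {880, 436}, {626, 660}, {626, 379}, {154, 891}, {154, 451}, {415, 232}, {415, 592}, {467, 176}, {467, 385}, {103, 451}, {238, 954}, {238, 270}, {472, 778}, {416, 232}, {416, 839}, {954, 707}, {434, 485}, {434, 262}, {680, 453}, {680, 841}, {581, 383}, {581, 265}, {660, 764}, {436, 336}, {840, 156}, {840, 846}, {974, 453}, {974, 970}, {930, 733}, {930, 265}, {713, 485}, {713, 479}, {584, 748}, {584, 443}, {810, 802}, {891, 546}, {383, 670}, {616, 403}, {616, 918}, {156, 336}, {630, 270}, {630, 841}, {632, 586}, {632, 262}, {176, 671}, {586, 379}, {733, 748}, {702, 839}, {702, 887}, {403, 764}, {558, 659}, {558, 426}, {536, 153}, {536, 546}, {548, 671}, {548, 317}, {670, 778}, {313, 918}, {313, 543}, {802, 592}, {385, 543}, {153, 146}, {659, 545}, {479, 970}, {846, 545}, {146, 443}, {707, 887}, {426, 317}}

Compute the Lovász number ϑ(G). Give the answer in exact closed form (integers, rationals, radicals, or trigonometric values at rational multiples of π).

71*cos(pi/71)/(cos(pi/71) + 1)

deg(632) = 2; N(632) = {586, 262}.
deg(385) = 2; N(385) = {467, 543}.
deg(156) = 2; N(156) = {840, 336}.
deg(451) = 2; N(451) = {154, 103}.
deg(v) = 2 for all v (|V|=71); connected 2-regular on 71 ⇒ C_{71}.
A has 36 distinct eigenvalues ≈ [2.0, 1.9922, 1.9688, 1.9299, 1.876, 1.8074, 1.7246, 1.6284, 1.5194, 1.3985, 1.2666, 1.1249, 0.9743, 0.8162, 0.6516, 0.4819, 0.3085, 0.1326, -0.0442, -0.2208, -0.3956, -0.5673, -0.7346, -0.8961, -1.0507, -1.1969, -1.3339, -1.4604, -1.5754, -1.6781, -1.7677, -1.8435, -1.9048, -1.9513, -1.9824, -1.998].
Lovász (edge-transitive): ϑ = −71·(-2*cos(pi/71))/((2)−(-2*cos(pi/71))) = 71*cos(pi/71)/(cos(pi/71) + 1).
Numerically 35.4826183.
Lovász sandwich 35 ≤ 71*cos(pi/71)/(cos(pi/71) + 1) ≤ 36: both strict.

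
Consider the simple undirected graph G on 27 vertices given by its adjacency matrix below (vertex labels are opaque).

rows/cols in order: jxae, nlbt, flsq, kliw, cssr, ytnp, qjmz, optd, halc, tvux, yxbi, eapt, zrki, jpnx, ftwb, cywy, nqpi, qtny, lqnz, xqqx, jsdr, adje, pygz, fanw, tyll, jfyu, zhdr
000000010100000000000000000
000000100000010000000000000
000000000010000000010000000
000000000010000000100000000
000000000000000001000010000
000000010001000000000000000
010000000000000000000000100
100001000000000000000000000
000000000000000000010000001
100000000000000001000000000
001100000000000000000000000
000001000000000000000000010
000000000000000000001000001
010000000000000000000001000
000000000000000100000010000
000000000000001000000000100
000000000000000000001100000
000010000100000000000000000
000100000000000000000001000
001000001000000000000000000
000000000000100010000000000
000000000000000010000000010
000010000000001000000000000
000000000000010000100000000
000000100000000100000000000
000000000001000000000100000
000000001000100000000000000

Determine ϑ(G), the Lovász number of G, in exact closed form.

27*cos(pi/27)/(cos(pi/27) + 1)

N(qtny) = {cssr, tvux}, |N(qtny)| = 2.
Vertex ytnp has 2 neighbors: optd, eapt.
deg(tyll) = 2; N(tyll) = {qjmz, cywy}.
N(pygz) = {cssr, ftwb}, |N(pygz)| = 2.
G on 27 vertices is 2-regular; this is C_{27}, the 27-cycle.
The 14 distinct eigenvalues: [2.0, 1.946, 1.787, 1.532, 1.194, 0.792, 0.347, -0.116, -0.574, -1.0, -1.372, -1.671, -1.879, -1.986].
λ_max=2, λ_min=-2*cos(pi/27); ϑ = −27·λ_min/(λ_max−λ_min) = 27*cos(pi/27)/(cos(pi/27) + 1).
ϑ(G) ≈ 13.454204.
Sandwich: α(G)=13 ≤ ϑ(G)=27*cos(pi/27)/(cos(pi/27) + 1) ≤ χ(Ḡ)=14 (both strict).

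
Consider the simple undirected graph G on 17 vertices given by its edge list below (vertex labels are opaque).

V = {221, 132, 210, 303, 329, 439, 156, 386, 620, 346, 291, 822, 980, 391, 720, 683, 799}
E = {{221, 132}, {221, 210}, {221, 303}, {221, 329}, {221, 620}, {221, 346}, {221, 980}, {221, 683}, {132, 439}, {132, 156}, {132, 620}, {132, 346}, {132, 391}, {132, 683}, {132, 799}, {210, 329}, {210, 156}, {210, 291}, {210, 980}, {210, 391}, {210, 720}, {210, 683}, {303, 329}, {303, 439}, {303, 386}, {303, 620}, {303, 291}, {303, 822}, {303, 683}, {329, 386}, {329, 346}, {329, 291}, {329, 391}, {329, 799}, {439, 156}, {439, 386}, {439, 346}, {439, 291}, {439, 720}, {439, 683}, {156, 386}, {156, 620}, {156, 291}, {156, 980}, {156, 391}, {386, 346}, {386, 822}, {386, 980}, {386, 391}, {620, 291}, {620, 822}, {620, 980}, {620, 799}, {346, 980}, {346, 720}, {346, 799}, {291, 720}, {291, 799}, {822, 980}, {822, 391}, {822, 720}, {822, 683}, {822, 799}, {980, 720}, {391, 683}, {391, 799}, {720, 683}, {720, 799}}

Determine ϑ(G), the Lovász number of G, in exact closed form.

sqrt(17)

deg(799) = 8; N(799) = {132, 329, 620, 346, 291, 822, 391, 720}.
Vertex 303 has 8 neighbors: 221, 329, 439, 386, 620, 291, 822, 683.
N(720) = {210, 439, 346, 291, 822, 980, 683, 799}, |N(720)| = 8.
Vertex 132 has 8 neighbors: 221, 439, 156, 620, 346, 391, 683, 799.
deg(v) = 8 for all v (|V|=17); Paley(17): SR with (k,λ,μ)=(8,3,4).
The 3 distinct eigenvalues: [8.0, 1.562, -2.562].
Lovász (edge-transitive): ϑ = −17·(-sqrt(17)/2 - 1/2)/((8)−(-sqrt(17)/2 - 1/2)) = sqrt(17).
Numerically 4.12310563.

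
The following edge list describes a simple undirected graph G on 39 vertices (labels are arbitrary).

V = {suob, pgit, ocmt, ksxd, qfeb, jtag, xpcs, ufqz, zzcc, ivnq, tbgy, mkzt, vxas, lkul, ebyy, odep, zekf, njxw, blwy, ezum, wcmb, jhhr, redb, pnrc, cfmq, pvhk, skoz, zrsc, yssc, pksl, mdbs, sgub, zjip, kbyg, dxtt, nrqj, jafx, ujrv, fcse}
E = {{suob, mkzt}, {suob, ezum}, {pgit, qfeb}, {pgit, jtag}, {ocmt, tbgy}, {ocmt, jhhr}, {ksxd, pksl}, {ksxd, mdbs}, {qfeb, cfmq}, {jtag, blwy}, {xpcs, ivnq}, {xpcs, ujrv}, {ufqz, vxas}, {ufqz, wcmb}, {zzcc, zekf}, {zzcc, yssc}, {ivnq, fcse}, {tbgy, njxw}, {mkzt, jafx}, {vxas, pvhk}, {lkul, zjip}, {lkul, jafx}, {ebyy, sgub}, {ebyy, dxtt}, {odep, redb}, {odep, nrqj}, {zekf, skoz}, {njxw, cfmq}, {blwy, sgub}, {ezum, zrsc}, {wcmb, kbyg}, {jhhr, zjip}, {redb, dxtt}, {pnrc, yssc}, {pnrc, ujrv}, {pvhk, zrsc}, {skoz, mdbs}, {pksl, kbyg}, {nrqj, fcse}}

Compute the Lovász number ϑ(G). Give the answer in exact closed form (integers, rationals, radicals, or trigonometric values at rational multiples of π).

deg(ufqz) = 2; N(ufqz) = {vxas, wcmb}.
N(skoz) = {zekf, mdbs}, |N(skoz)| = 2.
N(xpcs) = {ivnq, ujrv}, |N(xpcs)| = 2.
deg(pnrc) = 2; N(pnrc) = {yssc, ujrv}.
Every vertex has degree 2 (N=39); this is C_{39}, the 39-cycle.
A has 20 distinct eigenvalues ≈ [2.0, 1.974101, 1.897073, 1.770912, 1.598886, 1.385449, 1.136129, 0.857385, 0.556435, 0.241073, -0.080532, -0.400051, -0.70921, -1.0, -1.264891, -1.497021, -1.69038, -1.839959, -1.941884, -1.993515].
With N=39: ϑ(G) = 39·(-(-1)*2*cos(pi/39))/(2−(-2*cos(pi/39))) = 39*cos(pi/39)/(cos(pi/39) + 1).
≈ 19.46833 (to 5 d.p.).
α=19, χ(Ḡ)=20; ϑ=39*cos(pi/39)/(cos(pi/39) + 1) lies between (both strict).

39*cos(pi/39)/(cos(pi/39) + 1)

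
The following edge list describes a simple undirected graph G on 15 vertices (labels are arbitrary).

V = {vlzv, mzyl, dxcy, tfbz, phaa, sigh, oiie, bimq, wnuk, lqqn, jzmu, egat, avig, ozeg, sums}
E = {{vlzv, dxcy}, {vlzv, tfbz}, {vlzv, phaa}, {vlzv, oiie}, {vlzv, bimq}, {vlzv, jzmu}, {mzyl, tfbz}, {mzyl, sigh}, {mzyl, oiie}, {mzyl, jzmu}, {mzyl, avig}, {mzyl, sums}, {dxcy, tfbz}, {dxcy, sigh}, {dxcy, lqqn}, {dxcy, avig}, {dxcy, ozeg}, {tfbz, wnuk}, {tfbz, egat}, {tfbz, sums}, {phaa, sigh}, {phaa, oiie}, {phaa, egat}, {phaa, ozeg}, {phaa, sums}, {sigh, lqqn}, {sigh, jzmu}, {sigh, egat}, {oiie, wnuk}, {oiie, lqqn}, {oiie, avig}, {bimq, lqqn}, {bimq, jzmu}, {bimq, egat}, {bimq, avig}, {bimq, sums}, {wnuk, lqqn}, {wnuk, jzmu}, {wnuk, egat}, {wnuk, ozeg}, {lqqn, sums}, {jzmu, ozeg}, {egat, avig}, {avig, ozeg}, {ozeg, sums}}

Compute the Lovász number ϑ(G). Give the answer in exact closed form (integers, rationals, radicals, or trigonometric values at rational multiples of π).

Vertex egat has 6 neighbors: tfbz, phaa, sigh, bimq, wnuk, avig.
Vertex lqqn has 6 neighbors: dxcy, sigh, oiie, bimq, wnuk, sums.
deg(sums) = 6; N(sums) = {mzyl, tfbz, phaa, bimq, lqqn, ozeg}.
Vertex oiie has 6 neighbors: vlzv, mzyl, phaa, wnuk, lqqn, avig.
G on 15 vertices is 6-regular; Kneser-type, 2-subsets of [6].
spec(A) ≈ [6.0, 1.0, -3.0] (distinct, 6 d.p.).
−15·(-3) / ((6)−(-3)) = 5 = ϑ(G).
≈ 5.000000 (to 6 d.p.).

5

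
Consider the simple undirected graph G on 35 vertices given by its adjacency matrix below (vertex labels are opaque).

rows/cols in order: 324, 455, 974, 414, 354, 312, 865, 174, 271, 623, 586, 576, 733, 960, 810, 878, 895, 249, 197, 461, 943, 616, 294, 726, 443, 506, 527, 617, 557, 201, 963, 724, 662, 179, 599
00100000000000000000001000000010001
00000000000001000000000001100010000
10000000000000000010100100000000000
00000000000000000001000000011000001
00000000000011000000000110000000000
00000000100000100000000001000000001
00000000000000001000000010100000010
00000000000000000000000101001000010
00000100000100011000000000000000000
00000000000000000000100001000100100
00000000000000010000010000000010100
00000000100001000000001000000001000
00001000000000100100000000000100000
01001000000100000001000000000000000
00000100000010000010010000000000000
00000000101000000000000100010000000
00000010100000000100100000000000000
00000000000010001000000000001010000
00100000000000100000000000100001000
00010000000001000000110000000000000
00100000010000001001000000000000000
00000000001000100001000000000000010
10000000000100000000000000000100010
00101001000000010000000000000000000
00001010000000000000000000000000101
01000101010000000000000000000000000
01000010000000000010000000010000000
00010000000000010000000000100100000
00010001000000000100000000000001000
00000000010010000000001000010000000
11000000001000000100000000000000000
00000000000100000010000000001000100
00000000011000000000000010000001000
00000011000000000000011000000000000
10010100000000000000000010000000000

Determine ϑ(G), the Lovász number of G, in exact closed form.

Vertex 557 has 4 neighbors: 414, 174, 249, 724.
deg(312) = 4; N(312) = {271, 810, 506, 599}.
N(527) = {455, 865, 197, 617}, |N(527)| = 4.
N(599) = {324, 414, 312, 443}, |N(599)| = 4.
4-regular, N=35; Kneser-type, 3-subsets of [7].
A has 4 distinct eigenvalues ≈ [4.0, 2.0, -1.0, -3.0].
ϑ = −N·λ_min/(λ_max−λ_min) = −35·(-3)/(4−(-3)) = 15.
ϑ(G) ≈ 15.00000000.

15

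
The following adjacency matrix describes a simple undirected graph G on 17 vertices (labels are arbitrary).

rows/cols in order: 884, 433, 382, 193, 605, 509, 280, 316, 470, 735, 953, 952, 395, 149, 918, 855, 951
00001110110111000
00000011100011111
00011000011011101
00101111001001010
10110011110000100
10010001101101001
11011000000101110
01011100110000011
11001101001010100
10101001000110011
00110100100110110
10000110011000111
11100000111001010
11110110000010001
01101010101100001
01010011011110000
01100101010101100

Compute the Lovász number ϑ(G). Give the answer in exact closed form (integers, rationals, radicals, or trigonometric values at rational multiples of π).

deg(395) = 8; N(395) = {884, 433, 382, 470, 735, 953, 149, 855}.
deg(382) = 8; N(382) = {193, 605, 735, 953, 395, 149, 918, 951}.
Vertex 953 has 8 neighbors: 382, 193, 509, 470, 952, 395, 918, 855.
deg(735) = 8; N(735) = {884, 382, 605, 316, 952, 395, 855, 951}.
deg(v) = 8 for all v (|V|=17); Paley(17): SR with (k,λ,μ)=(8,3,4).
Distinct eigenvalues (to 6 d.p.): [8.0, 1.561553, -2.561553].
−17·(-sqrt(17)/2 - 1/2) / ((8)−(-sqrt(17)/2 - 1/2)) = sqrt(17) = ϑ(G).
ϑ(G) ≈ 4.123105626.

sqrt(17)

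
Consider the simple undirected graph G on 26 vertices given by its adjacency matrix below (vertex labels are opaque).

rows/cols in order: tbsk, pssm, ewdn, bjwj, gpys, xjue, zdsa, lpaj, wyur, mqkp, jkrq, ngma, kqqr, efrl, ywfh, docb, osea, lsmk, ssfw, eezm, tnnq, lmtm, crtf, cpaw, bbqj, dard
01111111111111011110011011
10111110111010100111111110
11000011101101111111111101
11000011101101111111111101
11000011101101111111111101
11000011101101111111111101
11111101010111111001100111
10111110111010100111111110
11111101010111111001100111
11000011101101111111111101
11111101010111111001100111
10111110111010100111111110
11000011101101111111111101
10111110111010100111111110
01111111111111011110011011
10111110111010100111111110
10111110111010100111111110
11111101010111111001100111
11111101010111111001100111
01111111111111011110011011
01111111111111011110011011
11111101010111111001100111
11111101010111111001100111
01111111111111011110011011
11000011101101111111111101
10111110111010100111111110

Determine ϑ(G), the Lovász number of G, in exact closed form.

7

Vertex ywfh has 21 neighbors: pssm, ewdn, bjwj, gpys, xjue, zdsa, lpaj, wyur, mqkp, jkrq, ngma, kqqr, efrl, docb, osea, lsmk, ssfw, lmtm, crtf, bbqj, dard.
Vertex lpaj has 19 neighbors: tbsk, ewdn, bjwj, gpys, xjue, zdsa, wyur, mqkp, jkrq, kqqr, ywfh, lsmk, ssfw, eezm, tnnq, lmtm, crtf, cpaw, bbqj.
N(cpaw) = {pssm, ewdn, bjwj, gpys, xjue, zdsa, lpaj, wyur, mqkp, jkrq, ngma, kqqr, efrl, docb, osea, lsmk, ssfw, lmtm, crtf, bbqj, dard}, |N(cpaw)| = 21.
N(xjue) = {tbsk, pssm, zdsa, lpaj, wyur, jkrq, ngma, efrl, ywfh, docb, osea, lsmk, ssfw, eezm, tnnq, lmtm, crtf, cpaw, dard}, |N(xjue)| = 19.
G = K_{7,7,7,5}: α = 7 = χ(Ḡ), so ϑ = 7.
= 7.00000000… (decimal).
Check 7 ≤ 7 ≤ 7: collapsed.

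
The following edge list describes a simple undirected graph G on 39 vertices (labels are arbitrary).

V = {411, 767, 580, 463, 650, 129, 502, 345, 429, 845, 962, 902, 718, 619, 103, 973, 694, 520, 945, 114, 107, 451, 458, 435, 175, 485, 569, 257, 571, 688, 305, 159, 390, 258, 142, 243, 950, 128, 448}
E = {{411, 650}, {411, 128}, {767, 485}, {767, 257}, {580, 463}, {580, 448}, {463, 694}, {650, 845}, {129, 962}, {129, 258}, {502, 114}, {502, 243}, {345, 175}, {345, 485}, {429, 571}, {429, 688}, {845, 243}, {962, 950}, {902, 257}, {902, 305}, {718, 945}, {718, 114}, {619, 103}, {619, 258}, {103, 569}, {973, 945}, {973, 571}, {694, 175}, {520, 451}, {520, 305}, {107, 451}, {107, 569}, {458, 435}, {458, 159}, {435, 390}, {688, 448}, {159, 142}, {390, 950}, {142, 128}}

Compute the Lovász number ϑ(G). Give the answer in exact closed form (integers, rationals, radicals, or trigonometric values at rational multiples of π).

39*cos(pi/39)/(cos(pi/39) + 1)

N(114) = {502, 718}, |N(114)| = 2.
Vertex 569 has 2 neighbors: 103, 107.
Vertex 973 has 2 neighbors: 945, 571.
deg(435) = 2; N(435) = {458, 390}.
39-vertex 2-regular graph: the odd cycle C_{39}.
spec(A) ≈ [2.0, 1.974, 1.897, 1.771, 1.599, 1.385, 1.136, 0.857, 0.556, 0.241, -0.081, -0.4, -0.709, -1.0, -1.265, -1.497, -1.69, -1.84, -1.942, -1.994] (distinct, 3 d.p.).
ϑ = −N·λ_min/(λ_max−λ_min) = −39·(-2*cos(pi/39))/(2−(-2*cos(pi/39))) = 39*cos(pi/39)/(cos(pi/39) + 1).
≈ 19.468332410 (to 9 d.p.).
19 ≤ 39*cos(pi/39)/(cos(pi/39) + 1) ≤ 20: both strict.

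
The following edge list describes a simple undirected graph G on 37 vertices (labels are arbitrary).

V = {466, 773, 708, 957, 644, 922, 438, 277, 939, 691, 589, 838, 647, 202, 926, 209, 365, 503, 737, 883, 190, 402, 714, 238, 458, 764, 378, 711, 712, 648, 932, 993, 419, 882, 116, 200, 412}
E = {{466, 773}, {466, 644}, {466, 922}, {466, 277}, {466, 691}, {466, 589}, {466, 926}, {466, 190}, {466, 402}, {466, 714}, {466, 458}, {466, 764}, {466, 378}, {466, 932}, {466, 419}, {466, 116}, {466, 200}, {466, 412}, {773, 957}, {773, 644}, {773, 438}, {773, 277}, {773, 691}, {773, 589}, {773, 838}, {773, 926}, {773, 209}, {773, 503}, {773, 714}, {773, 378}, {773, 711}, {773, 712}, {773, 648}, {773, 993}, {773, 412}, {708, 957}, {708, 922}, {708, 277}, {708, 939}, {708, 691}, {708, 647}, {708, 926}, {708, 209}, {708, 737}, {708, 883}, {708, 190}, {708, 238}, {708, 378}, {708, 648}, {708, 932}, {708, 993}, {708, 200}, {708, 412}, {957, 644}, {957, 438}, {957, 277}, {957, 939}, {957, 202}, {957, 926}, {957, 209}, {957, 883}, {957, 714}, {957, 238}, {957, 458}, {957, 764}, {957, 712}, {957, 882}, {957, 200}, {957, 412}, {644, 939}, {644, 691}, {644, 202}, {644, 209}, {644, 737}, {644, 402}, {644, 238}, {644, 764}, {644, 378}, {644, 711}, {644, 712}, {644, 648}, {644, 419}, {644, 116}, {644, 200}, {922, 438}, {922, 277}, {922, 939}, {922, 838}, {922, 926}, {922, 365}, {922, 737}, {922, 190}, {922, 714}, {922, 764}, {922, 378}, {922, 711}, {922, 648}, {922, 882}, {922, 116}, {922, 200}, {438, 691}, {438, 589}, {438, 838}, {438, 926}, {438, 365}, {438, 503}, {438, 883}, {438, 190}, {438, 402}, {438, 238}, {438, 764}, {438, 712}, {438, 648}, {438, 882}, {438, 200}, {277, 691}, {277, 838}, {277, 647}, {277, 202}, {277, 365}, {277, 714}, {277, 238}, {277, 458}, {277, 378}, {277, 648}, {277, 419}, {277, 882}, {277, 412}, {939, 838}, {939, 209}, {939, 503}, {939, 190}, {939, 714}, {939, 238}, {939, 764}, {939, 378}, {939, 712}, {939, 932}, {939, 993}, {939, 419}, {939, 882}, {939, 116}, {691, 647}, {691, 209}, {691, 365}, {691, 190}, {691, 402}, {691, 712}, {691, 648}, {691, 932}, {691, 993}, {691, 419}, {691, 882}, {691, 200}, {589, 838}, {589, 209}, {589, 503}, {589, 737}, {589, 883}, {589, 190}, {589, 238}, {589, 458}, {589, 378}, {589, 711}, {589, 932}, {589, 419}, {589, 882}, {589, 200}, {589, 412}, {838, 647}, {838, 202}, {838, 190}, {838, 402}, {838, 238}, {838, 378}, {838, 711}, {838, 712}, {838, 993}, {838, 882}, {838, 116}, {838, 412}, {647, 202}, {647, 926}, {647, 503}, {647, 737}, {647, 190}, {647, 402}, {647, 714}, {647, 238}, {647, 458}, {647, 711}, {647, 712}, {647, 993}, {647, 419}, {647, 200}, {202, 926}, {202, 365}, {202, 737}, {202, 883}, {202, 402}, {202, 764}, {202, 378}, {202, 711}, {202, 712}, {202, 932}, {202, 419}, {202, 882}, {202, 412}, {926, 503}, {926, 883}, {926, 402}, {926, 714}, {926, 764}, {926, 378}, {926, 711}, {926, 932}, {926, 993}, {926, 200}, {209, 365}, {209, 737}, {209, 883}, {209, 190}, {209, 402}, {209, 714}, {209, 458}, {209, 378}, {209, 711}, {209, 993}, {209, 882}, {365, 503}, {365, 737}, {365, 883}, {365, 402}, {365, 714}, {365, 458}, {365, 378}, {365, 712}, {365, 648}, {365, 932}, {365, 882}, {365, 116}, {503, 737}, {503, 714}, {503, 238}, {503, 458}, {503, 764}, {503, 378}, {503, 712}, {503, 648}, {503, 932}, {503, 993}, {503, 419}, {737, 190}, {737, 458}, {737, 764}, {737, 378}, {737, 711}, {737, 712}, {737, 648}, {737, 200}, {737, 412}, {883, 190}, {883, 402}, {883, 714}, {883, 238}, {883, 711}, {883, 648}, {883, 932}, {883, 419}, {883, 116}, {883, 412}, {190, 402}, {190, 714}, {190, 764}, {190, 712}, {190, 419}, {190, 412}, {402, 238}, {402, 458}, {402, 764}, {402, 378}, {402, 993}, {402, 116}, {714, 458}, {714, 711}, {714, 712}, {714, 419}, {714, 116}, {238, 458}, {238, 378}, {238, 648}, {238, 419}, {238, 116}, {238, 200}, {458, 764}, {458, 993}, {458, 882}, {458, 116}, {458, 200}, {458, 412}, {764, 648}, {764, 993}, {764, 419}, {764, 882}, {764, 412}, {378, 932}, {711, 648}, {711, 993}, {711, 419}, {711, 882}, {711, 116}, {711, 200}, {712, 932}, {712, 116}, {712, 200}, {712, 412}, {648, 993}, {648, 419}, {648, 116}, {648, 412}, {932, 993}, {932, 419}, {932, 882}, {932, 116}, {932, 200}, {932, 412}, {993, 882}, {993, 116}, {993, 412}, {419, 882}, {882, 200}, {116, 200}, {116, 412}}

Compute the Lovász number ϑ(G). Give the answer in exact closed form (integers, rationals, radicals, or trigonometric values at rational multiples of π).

N(365) = {922, 438, 277, 691, 202, 209, 503, 737, 883, 402, 714, 458, 378, 712, 648, 932, 882, 116}, |N(365)| = 18.
N(926) = {466, 773, 708, 957, 922, 438, 647, 202, 503, 883, 402, 714, 764, 378, 711, 932, 993, 200}, |N(926)| = 18.
deg(714) = 18; N(714) = {466, 773, 957, 922, 277, 939, 647, 926, 209, 365, 503, 883, 190, 458, 711, 712, 419, 116}.
N(922) = {466, 708, 438, 277, 939, 838, 926, 365, 737, 190, 714, 764, 378, 711, 648, 882, 116, 200}, |N(922)| = 18.
G on 37 vertices is 18-regular; SR(37,18,8,9) — a Paley graph.
spec(A) ≈ [18.0, 2.541, -3.541] (distinct, 3 d.p.).
Lovász: ϑ = −37(-sqrt(37)/2 - 1/2)/(18+-(-sqrt(37)/2 - 1/2)) = sqrt(37).
Numerically 6.082762530.

sqrt(37)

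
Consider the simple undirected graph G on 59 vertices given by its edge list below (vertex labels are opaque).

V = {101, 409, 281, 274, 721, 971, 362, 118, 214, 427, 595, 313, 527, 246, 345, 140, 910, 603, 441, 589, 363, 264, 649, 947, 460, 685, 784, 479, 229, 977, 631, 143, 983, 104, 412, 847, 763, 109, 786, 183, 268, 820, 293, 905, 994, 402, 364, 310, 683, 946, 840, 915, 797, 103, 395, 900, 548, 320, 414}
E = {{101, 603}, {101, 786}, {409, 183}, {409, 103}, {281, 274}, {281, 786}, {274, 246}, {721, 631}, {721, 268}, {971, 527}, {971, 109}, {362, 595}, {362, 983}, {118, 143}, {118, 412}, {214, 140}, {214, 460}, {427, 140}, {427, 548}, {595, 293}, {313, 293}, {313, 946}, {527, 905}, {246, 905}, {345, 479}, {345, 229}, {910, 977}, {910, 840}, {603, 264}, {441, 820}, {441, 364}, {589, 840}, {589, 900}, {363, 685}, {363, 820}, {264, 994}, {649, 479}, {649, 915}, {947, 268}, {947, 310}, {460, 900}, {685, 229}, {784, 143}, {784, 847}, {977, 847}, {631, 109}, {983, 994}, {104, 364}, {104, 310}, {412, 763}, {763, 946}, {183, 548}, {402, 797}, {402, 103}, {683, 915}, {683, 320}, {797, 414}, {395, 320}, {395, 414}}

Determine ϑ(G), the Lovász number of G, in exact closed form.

59*cos(pi/59)/(cos(pi/59) + 1)

deg(293) = 2; N(293) = {595, 313}.
N(414) = {797, 395}, |N(414)| = 2.
Vertex 104 has 2 neighbors: 364, 310.
Vertex 101 has 2 neighbors: 603, 786.
deg(v) = 2 for all v (|V|=59); this is C_{59}, the 59-cycle.
spec(A) ≈ [2.0, 1.989, 1.955, 1.899, 1.821, 1.723, 1.605, 1.47, 1.317, 1.15, 0.969, 0.778, 0.577, 0.371, 0.16, -0.053, -0.265, -0.475, -0.678, -0.875, -1.061, -1.235, -1.395, -1.54, -1.667, -1.775, -1.863, -1.93, -1.975, -1.997] (distinct, 3 d.p.).
λ_max=2, λ_min=-2*cos(pi/59); ϑ = −59·λ_min/(λ_max−λ_min) = 59*cos(pi/59)/(cos(pi/59) + 1).
ϑ(G) ≈ 29.47907994.
Lovász sandwich 29 ≤ 59*cos(pi/59)/(cos(pi/59) + 1) ≤ 30: both strict.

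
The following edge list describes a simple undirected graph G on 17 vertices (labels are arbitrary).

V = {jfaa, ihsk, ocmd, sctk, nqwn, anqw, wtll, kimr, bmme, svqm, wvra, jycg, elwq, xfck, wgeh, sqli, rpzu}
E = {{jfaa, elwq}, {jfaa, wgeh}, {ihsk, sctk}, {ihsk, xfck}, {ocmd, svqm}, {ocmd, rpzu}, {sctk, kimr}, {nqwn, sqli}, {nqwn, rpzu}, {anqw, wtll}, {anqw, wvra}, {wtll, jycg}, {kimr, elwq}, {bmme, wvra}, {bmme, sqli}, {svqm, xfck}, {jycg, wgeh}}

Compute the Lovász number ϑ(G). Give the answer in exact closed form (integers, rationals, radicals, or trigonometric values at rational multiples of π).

N(wvra) = {anqw, bmme}, |N(wvra)| = 2.
deg(wgeh) = 2; N(wgeh) = {jfaa, jycg}.
Vertex anqw has 2 neighbors: wtll, wvra.
Vertex bmme has 2 neighbors: wvra, sqli.
G on 17 vertices is 2-regular; the odd cycle C_{17}.
Distinct eigenvalues (to 3 d.p.): [2.0, 1.865, 1.478, 0.891, 0.185, -0.547, -1.205, -1.7, -1.966].
ϑ = −N·λ_min/(λ_max−λ_min) = −17·(-2*cos(pi/17))/(2−(-2*cos(pi/17))) = 17*cos(pi/17)/(cos(pi/17) + 1).
Numerically 8.4270.
Lovász sandwich 8 ≤ 17*cos(pi/17)/(cos(pi/17) + 1) ≤ 9: both strict.

17*cos(pi/17)/(cos(pi/17) + 1)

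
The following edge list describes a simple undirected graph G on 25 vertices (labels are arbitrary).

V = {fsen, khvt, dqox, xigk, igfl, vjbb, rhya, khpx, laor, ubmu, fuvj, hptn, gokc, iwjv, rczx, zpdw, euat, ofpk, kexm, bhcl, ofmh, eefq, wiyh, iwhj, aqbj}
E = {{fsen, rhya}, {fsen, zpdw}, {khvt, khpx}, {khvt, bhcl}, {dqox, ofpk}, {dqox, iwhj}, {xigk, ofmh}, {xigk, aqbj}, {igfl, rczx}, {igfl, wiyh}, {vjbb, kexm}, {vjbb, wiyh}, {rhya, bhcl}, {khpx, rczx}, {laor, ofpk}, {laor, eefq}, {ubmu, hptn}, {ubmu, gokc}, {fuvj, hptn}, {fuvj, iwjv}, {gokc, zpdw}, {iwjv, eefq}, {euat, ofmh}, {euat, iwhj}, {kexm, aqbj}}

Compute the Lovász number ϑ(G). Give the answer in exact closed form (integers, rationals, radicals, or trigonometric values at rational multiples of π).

25*cos(pi/25)/(cos(pi/25) + 1)

N(ubmu) = {hptn, gokc}, |N(ubmu)| = 2.
Vertex ofmh has 2 neighbors: xigk, euat.
N(xigk) = {ofmh, aqbj}, |N(xigk)| = 2.
Vertex gokc has 2 neighbors: ubmu, zpdw.
25-vertex 2-regular graph: the odd cycle C_{25}.
A has 13 distinct eigenvalues ≈ [2.0, 1.937166, 1.752613, 1.457937, 1.071654, 0.618034, 0.125581, -0.374763, -0.851559, -1.274848, -1.618034, -1.859553, -1.984229].
ϑ = −N·λ_min/(λ_max−λ_min) = −25·(-2*cos(pi/25))/(2−(-2*cos(pi/25))) = 25*cos(pi/25)/(cos(pi/25) + 1).
ϑ(G) ≈ 12.4505218.
α=12, χ(Ḡ)=13; ϑ=25*cos(pi/25)/(cos(pi/25) + 1) lies between (both strict).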